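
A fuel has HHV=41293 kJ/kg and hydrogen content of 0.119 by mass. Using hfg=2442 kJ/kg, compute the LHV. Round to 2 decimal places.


LHV = HHV - hfg * 9 * H
Water correction = 2442 * 9 * 0.119 = 2615.382 kJ/kg
LHV = 41293 - 2615.382 = 38677.62 kJ/kg


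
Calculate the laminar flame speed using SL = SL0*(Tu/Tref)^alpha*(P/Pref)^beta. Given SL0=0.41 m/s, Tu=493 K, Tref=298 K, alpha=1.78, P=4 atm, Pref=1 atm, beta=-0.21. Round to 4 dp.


SL = SL0 * (Tu/Tref)^alpha * (P/Pref)^beta
T ratio = 493/298 = 1.65436242
(T ratio)^alpha = 1.65436242^1.78 = 2.449980
(P/Pref)^beta = 4^(-0.21) = 0.747425
SL = 0.41 * 2.449980 * 0.747425 = 0.7508 m/s


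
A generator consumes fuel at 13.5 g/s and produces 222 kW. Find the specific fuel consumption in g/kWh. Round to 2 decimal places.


SFC = (mf / BP) * 3600
Rate = 13.5 / 222 = 0.060811 g/(s*kW)
SFC = 0.060811 * 3600 = 218.92 g/kWh


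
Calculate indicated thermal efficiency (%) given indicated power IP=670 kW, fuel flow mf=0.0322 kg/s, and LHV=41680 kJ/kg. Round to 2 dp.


eta_ith = (IP / (mf * LHV)) * 100
Denominator = 0.0322 * 41680 = 1342.0960 kW
eta_ith = (670 / 1342.0960) * 100 = 49.92%


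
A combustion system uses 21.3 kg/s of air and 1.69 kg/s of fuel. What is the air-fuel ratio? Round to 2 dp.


AFR = m_air / m_fuel
AFR = 21.3 / 1.69 = 12.60


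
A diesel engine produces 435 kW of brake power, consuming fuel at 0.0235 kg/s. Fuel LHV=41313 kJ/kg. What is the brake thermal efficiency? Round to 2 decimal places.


eta_BTE = (BP / (mf * LHV)) * 100
Denominator = 0.0235 * 41313 = 970.8555 kW
eta_BTE = (435 / 970.8555) * 100 = 44.81%


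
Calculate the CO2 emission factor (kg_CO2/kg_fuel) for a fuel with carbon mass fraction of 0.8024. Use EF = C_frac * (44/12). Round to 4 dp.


EF = C_frac * (M_CO2 / M_C)
EF = 0.8024 * (44/12)
EF = 0.8024 * 3.666667 = 2.9421 kg_CO2/kg_fuel


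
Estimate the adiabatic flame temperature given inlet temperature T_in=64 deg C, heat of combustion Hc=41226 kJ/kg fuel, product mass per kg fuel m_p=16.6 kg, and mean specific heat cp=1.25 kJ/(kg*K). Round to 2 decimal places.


T_ad = T_in + Hc / (m_p * cp)
Denominator = 16.6 * 1.25 = 20.7500
Temperature rise = 41226 / 20.7500 = 1986.80 K
T_ad = 64 + 1986.80 = 2050.80 deg C


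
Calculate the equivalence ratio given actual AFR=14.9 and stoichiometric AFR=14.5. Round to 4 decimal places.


phi = AFR_stoich / AFR_actual
phi = 14.5 / 14.9 = 0.9732


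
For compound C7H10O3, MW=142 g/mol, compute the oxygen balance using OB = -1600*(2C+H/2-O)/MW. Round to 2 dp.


OB = -1600 * (2C + H/2 - O) / MW
Inner = 2*7 + 10/2 - 3 = 16.00
OB = -1600 * 16.00 / 142 = -180.28%


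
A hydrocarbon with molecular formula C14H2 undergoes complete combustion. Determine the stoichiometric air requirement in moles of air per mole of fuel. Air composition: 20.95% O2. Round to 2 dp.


Balanced combustion: C14H2 + 14.5 O2 -> 14 CO2 + 1 H2O
O2 needed = C + H/4 = 14 + 2/4 = 14.50 moles
Air moles = O2 / 0.2095 = 14.50 / 0.2095 = 69.21 moles air


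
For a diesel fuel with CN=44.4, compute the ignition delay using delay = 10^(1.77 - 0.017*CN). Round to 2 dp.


delay = 10^(1.77 - 0.017*CN)
Exponent = 1.77 - 0.017*44.4 = 1.0152
delay = 10^1.0152 = 10.36 ms


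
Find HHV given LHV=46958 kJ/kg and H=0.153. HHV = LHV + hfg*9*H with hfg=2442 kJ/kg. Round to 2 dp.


HHV = LHV + hfg * 9 * H
Water addition = 2442 * 9 * 0.153 = 3362.634 kJ/kg
HHV = 46958 + 3362.634 = 50320.63 kJ/kg


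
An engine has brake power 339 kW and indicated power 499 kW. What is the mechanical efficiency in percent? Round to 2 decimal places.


eta_mech = (BP / IP) * 100
Ratio = 339 / 499 = 0.6794
eta_mech = 0.6794 * 100 = 67.94%


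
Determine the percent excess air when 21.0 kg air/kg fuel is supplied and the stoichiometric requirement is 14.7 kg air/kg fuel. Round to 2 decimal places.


Excess air = actual - stoichiometric = 21.0 - 14.7 = 6.30 kg/kg fuel
Excess air % = (excess / stoich) * 100 = (6.30 / 14.7) * 100 = 42.86%


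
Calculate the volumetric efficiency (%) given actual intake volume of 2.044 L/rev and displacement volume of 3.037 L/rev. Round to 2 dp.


eta_v = (V_actual / V_disp) * 100
Ratio = 2.044 / 3.037 = 0.6730
eta_v = 0.6730 * 100 = 67.30%


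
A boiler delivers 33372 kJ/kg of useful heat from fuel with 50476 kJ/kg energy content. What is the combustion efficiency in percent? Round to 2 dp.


Efficiency = (Q_useful / Q_fuel) * 100
Efficiency = (33372 / 50476) * 100
Efficiency = 0.6611 * 100 = 66.11%


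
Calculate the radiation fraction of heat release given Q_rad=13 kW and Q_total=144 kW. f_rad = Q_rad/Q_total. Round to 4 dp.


f_rad = Q_rad / Q_total
f_rad = 13 / 144 = 0.0903


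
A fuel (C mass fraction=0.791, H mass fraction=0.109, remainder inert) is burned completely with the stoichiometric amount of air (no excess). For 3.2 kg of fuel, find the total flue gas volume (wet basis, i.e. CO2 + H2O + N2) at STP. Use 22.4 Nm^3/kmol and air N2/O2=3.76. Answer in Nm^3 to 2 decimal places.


Per kg fuel: CO2 = (C/12 kmol)*22.4 = (0.791/12)*22.4 = 1.47653 Nm^3
Per kg fuel: H2O = (H/2 kmol)*22.4 = (0.109/2)*22.4 = 1.22080 Nm^3
O2 needed per kg fuel = C/12 + H/4 = 0.791/12 + 0.109/4 = 0.09316667 kmol
Per kg fuel: N2 = O2*3.76*22.4 = 0.09316667*3.76*22.4 = 7.84687 Nm^3
Total per kg = 1.47653 + 1.22080 + 7.84687 = 10.54420 Nm^3
Total = 10.54420 * 3.2 = 33.74 Nm^3


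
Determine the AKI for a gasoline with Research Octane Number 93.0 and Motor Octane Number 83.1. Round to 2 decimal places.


AKI = (RON + MON) / 2
AKI = (93.0 + 83.1) / 2
AKI = 176.1 / 2 = 88.05


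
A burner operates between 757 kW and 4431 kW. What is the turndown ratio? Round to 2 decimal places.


TDR = Q_max / Q_min
TDR = 4431 / 757 = 5.85


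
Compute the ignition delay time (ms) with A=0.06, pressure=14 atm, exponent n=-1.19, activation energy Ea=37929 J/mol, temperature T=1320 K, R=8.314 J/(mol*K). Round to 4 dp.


tau = A * P^n * exp(Ea/(R*T))
P^n = 14^(-1.19) = 0.04326210
Ea/(R*T) = 37929/(8.314*1320) = 3.456109
exp(Ea/(R*T)) = 31.693420
tau = 0.06 * 0.04326210 * 31.693420 = 0.0823 ms


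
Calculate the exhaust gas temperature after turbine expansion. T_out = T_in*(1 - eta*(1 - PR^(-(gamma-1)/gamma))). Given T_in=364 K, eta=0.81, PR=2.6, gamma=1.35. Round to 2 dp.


T_out = T_in * (1 - eta * (1 - PR^(-(gamma-1)/gamma)))
Exponent = -(1.35-1)/1.35 = -0.25925926
PR^exp = 2.6^(-0.25925926) = 0.78057442
Factor = 1 - 0.81*(1 - 0.78057442) = 0.82226528
T_out = 364 * 0.82226528 = 299.30 K


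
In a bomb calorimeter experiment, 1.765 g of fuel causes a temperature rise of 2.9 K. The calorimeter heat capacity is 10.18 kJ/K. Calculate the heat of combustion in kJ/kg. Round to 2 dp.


Hc = C_cal * delta_T / m_fuel
Q_released = 10.18 * 2.9 = 29.5220 kJ
m_fuel = 1.765 g = 1.765/1000 kg = 0.001765 kg
Hc = 29.5220 / 0.001765 = 16726.35 kJ/kg


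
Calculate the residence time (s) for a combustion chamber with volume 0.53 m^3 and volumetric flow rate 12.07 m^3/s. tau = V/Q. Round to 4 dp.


tau = V / Q_flow
tau = 0.53 / 12.07 = 0.0439 s


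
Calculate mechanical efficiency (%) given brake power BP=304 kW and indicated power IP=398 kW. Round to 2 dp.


eta_mech = (BP / IP) * 100
Ratio = 304 / 398 = 0.7638
eta_mech = 0.7638 * 100 = 76.38%


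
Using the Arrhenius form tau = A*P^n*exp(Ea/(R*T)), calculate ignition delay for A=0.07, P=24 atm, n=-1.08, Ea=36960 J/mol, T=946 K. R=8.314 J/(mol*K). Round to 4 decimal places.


tau = A * P^n * exp(Ea/(R*T))
P^n = 24^(-1.08) = 0.03231260
Ea/(R*T) = 36960/(8.314*946) = 4.699274
exp(Ea/(R*T)) = 109.867425
tau = 0.07 * 0.03231260 * 109.867425 = 0.2485 ms


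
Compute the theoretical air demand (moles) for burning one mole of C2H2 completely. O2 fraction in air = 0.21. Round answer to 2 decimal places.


Balanced combustion: C2H2 + 2.5 O2 -> 2 CO2 + 1 H2O
O2 needed = C + H/4 = 2 + 2/4 = 2.50 moles
Air moles = O2 / 0.21 = 2.50 / 0.21 = 11.90 moles air


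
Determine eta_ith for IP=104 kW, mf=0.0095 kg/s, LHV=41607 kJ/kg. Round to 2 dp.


eta_ith = (IP / (mf * LHV)) * 100
Denominator = 0.0095 * 41607 = 395.2665 kW
eta_ith = (104 / 395.2665) * 100 = 26.31%


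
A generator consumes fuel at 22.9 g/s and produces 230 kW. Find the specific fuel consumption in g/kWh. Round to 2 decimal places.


SFC = (mf / BP) * 3600
Rate = 22.9 / 230 = 0.099565 g/(s*kW)
SFC = 0.099565 * 3600 = 358.43 g/kWh


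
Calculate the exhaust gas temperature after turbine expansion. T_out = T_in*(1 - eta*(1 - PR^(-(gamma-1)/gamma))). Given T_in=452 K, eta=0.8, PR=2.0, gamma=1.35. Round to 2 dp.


T_out = T_in * (1 - eta * (1 - PR^(-(gamma-1)/gamma)))
Exponent = -(1.35-1)/1.35 = -0.25925926
PR^exp = 2.0^(-0.25925926) = 0.83551680
Factor = 1 - 0.8*(1 - 0.83551680) = 0.86841344
T_out = 452 * 0.86841344 = 392.52 K


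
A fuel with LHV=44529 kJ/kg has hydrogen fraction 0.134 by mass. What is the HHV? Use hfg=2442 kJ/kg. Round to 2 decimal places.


HHV = LHV + hfg * 9 * H
Water addition = 2442 * 9 * 0.134 = 2945.052 kJ/kg
HHV = 44529 + 2945.052 = 47474.05 kJ/kg


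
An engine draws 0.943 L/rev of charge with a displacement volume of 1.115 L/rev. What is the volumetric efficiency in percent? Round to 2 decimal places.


eta_v = (V_actual / V_disp) * 100
Ratio = 0.943 / 1.115 = 0.8457
eta_v = 0.8457 * 100 = 84.57%


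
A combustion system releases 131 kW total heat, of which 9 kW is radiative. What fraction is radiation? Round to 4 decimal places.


f_rad = Q_rad / Q_total
f_rad = 9 / 131 = 0.0687


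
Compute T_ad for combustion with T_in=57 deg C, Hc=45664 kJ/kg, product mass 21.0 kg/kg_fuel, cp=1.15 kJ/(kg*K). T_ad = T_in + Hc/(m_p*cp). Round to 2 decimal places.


T_ad = T_in + Hc / (m_p * cp)
Denominator = 21.0 * 1.15 = 24.1500
Temperature rise = 45664 / 24.1500 = 1890.85 K
T_ad = 57 + 1890.85 = 1947.85 deg C


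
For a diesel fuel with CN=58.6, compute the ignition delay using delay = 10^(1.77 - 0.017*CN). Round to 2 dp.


delay = 10^(1.77 - 0.017*CN)
Exponent = 1.77 - 0.017*58.6 = 0.7738
delay = 10^0.7738 = 5.94 ms


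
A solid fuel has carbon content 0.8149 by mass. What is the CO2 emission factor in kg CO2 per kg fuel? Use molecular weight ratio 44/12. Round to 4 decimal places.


EF = C_frac * (M_CO2 / M_C)
EF = 0.8149 * (44/12)
EF = 0.8149 * 3.666667 = 2.9880 kg_CO2/kg_fuel


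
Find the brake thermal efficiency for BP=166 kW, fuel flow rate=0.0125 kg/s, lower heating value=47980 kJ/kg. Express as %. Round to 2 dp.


eta_BTE = (BP / (mf * LHV)) * 100
Denominator = 0.0125 * 47980 = 599.7500 kW
eta_BTE = (166 / 599.7500) * 100 = 27.68%


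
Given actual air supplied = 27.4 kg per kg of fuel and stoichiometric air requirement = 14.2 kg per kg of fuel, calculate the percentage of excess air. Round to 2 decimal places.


Excess air = actual - stoichiometric = 27.4 - 14.2 = 13.20 kg/kg fuel
Excess air % = (excess / stoich) * 100 = (13.20 / 14.2) * 100 = 92.96%


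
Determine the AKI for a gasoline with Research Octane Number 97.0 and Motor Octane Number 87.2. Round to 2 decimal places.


AKI = (RON + MON) / 2
AKI = (97.0 + 87.2) / 2
AKI = 184.2 / 2 = 92.10


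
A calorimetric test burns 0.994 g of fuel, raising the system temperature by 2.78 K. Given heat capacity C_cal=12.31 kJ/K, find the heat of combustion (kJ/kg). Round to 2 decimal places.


Hc = C_cal * delta_T / m_fuel
Q_released = 12.31 * 2.78 = 34.2218 kJ
m_fuel = 0.994 g = 0.994/1000 kg = 0.000994 kg
Hc = 34.2218 / 0.000994 = 34428.37 kJ/kg


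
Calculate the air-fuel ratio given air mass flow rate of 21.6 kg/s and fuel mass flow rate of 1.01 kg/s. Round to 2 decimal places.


AFR = m_air / m_fuel
AFR = 21.6 / 1.01 = 21.39


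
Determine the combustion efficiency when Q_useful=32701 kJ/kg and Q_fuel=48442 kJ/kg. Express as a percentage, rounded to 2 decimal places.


Efficiency = (Q_useful / Q_fuel) * 100
Efficiency = (32701 / 48442) * 100
Efficiency = 0.6751 * 100 = 67.51%


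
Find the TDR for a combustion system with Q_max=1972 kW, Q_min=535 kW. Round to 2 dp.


TDR = Q_max / Q_min
TDR = 1972 / 535 = 3.69


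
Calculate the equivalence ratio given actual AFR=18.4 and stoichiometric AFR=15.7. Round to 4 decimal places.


phi = AFR_stoich / AFR_actual
phi = 15.7 / 18.4 = 0.8533


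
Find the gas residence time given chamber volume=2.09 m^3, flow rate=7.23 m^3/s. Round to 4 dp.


tau = V / Q_flow
tau = 2.09 / 7.23 = 0.2891 s


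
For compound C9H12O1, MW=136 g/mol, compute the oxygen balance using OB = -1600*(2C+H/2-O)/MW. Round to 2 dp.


OB = -1600 * (2C + H/2 - O) / MW
Inner = 2*9 + 12/2 - 1 = 23.00
OB = -1600 * 23.00 / 136 = -270.59%


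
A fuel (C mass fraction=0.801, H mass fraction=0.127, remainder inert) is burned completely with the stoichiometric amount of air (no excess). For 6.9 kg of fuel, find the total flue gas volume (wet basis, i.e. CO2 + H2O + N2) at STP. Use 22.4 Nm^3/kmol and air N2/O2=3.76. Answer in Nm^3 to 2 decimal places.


Per kg fuel: CO2 = (C/12 kmol)*22.4 = (0.801/12)*22.4 = 1.49520 Nm^3
Per kg fuel: H2O = (H/2 kmol)*22.4 = (0.127/2)*22.4 = 1.42240 Nm^3
O2 needed per kg fuel = C/12 + H/4 = 0.801/12 + 0.127/4 = 0.09850000 kmol
Per kg fuel: N2 = O2*3.76*22.4 = 0.09850000*3.76*22.4 = 8.29606 Nm^3
Total per kg = 1.49520 + 1.42240 + 8.29606 = 11.21366 Nm^3
Total = 11.21366 * 6.9 = 77.37 Nm^3


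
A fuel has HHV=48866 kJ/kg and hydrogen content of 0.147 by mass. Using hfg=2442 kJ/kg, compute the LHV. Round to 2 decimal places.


LHV = HHV - hfg * 9 * H
Water correction = 2442 * 9 * 0.147 = 3230.766 kJ/kg
LHV = 48866 - 3230.766 = 45635.23 kJ/kg


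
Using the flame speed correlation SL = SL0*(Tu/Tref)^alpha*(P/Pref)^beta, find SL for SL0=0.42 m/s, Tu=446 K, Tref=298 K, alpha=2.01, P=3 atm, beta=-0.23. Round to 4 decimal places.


SL = SL0 * (Tu/Tref)^alpha * (P/Pref)^beta
T ratio = 446/298 = 1.49664430
(T ratio)^alpha = 1.49664430^2.01 = 2.248994
(P/Pref)^beta = 3^(-0.23) = 0.776716
SL = 0.42 * 2.248994 * 0.776716 = 0.7337 m/s


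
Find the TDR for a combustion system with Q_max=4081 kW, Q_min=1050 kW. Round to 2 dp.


TDR = Q_max / Q_min
TDR = 4081 / 1050 = 3.89


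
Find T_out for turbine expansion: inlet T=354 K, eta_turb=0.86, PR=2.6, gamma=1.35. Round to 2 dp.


T_out = T_in * (1 - eta * (1 - PR^(-(gamma-1)/gamma)))
Exponent = -(1.35-1)/1.35 = -0.25925926
PR^exp = 2.6^(-0.25925926) = 0.78057442
Factor = 1 - 0.86*(1 - 0.78057442) = 0.81129400
T_out = 354 * 0.81129400 = 287.20 K


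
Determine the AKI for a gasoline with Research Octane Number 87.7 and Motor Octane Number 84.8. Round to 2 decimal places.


AKI = (RON + MON) / 2
AKI = (87.7 + 84.8) / 2
AKI = 172.5 / 2 = 86.25


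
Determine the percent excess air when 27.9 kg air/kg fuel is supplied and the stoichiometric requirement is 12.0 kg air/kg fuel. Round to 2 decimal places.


Excess air = actual - stoichiometric = 27.9 - 12.0 = 15.90 kg/kg fuel
Excess air % = (excess / stoich) * 100 = (15.90 / 12.0) * 100 = 132.50%


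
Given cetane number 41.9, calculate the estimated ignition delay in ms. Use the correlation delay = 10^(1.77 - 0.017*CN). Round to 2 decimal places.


delay = 10^(1.77 - 0.017*CN)
Exponent = 1.77 - 0.017*41.9 = 1.0577
delay = 10^1.0577 = 11.42 ms


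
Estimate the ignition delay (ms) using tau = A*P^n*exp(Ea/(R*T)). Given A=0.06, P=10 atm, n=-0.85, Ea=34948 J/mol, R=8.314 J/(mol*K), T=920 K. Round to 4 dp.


tau = A * P^n * exp(Ea/(R*T))
P^n = 10^(-0.85) = 0.14125375
Ea/(R*T) = 34948/(8.314*920) = 4.569035
exp(Ea/(R*T)) = 96.450984
tau = 0.06 * 0.14125375 * 96.450984 = 0.8174 ms


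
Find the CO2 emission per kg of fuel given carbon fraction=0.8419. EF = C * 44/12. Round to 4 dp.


EF = C_frac * (M_CO2 / M_C)
EF = 0.8419 * (44/12)
EF = 0.8419 * 3.666667 = 3.0870 kg_CO2/kg_fuel


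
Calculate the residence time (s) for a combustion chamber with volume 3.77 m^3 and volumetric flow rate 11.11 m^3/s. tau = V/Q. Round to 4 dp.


tau = V / Q_flow
tau = 3.77 / 11.11 = 0.3393 s


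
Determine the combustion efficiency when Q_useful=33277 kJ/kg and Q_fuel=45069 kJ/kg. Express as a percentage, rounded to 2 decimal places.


Efficiency = (Q_useful / Q_fuel) * 100
Efficiency = (33277 / 45069) * 100
Efficiency = 0.7384 * 100 = 73.84%


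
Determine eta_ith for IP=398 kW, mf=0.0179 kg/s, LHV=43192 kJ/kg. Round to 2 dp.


eta_ith = (IP / (mf * LHV)) * 100
Denominator = 0.0179 * 43192 = 773.1368 kW
eta_ith = (398 / 773.1368) * 100 = 51.48%


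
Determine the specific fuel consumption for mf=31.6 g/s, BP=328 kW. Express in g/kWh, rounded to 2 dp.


SFC = (mf / BP) * 3600
Rate = 31.6 / 328 = 0.096341 g/(s*kW)
SFC = 0.096341 * 3600 = 346.83 g/kWh


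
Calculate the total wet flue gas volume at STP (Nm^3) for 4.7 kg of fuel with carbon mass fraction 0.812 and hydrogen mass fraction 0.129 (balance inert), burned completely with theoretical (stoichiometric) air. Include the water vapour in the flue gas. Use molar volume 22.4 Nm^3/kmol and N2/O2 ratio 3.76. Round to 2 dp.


Per kg fuel: CO2 = (C/12 kmol)*22.4 = (0.812/12)*22.4 = 1.51573 Nm^3
Per kg fuel: H2O = (H/2 kmol)*22.4 = (0.129/2)*22.4 = 1.44480 Nm^3
O2 needed per kg fuel = C/12 + H/4 = 0.812/12 + 0.129/4 = 0.09991667 kmol
Per kg fuel: N2 = O2*3.76*22.4 = 0.09991667*3.76*22.4 = 8.41538 Nm^3
Total per kg = 1.51573 + 1.44480 + 8.41538 = 11.37591 Nm^3
Total = 11.37591 * 4.7 = 53.47 Nm^3


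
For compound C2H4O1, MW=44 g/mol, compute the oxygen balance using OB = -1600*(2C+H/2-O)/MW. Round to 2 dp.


OB = -1600 * (2C + H/2 - O) / MW
Inner = 2*2 + 4/2 - 1 = 5.00
OB = -1600 * 5.00 / 44 = -181.82%


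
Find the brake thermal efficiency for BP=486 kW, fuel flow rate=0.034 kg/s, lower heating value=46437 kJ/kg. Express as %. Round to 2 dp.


eta_BTE = (BP / (mf * LHV)) * 100
Denominator = 0.034 * 46437 = 1578.8580 kW
eta_BTE = (486 / 1578.8580) * 100 = 30.78%


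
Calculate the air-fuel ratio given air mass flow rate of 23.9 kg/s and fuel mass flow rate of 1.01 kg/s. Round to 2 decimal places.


AFR = m_air / m_fuel
AFR = 23.9 / 1.01 = 23.66


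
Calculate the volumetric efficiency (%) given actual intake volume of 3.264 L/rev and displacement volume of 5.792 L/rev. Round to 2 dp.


eta_v = (V_actual / V_disp) * 100
Ratio = 3.264 / 5.792 = 0.5635
eta_v = 0.5635 * 100 = 56.35%


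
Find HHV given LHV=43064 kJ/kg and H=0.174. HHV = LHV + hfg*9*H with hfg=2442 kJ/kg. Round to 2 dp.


HHV = LHV + hfg * 9 * H
Water addition = 2442 * 9 * 0.174 = 3824.172 kJ/kg
HHV = 43064 + 3824.172 = 46888.17 kJ/kg


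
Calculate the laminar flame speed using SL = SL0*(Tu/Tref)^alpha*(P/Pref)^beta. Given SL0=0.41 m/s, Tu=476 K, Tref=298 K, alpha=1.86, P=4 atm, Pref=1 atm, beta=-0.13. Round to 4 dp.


SL = SL0 * (Tu/Tref)^alpha * (P/Pref)^beta
T ratio = 476/298 = 1.59731544
(T ratio)^alpha = 1.59731544^1.86 = 2.389498
(P/Pref)^beta = 4^(-0.13) = 0.835088
SL = 0.41 * 2.389498 * 0.835088 = 0.8181 m/s


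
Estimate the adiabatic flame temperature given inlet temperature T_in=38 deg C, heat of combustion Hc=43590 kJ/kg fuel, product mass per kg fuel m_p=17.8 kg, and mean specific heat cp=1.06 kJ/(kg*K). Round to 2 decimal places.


T_ad = T_in + Hc / (m_p * cp)
Denominator = 17.8 * 1.06 = 18.8680
Temperature rise = 43590 / 18.8680 = 2310.26 K
T_ad = 38 + 2310.26 = 2348.26 deg C


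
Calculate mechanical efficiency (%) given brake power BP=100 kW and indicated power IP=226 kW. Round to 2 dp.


eta_mech = (BP / IP) * 100
Ratio = 100 / 226 = 0.4425
eta_mech = 0.4425 * 100 = 44.25%


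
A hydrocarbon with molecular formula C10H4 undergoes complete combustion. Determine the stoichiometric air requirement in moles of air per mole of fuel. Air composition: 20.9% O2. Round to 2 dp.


Balanced combustion: C10H4 + 11 O2 -> 10 CO2 + 2 H2O
O2 needed = C + H/4 = 10 + 4/4 = 11.00 moles
Air moles = O2 / 0.209 = 11.00 / 0.209 = 52.63 moles air


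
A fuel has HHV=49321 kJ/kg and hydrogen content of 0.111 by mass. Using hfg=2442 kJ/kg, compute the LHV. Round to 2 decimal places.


LHV = HHV - hfg * 9 * H
Water correction = 2442 * 9 * 0.111 = 2439.558 kJ/kg
LHV = 49321 - 2439.558 = 46881.44 kJ/kg


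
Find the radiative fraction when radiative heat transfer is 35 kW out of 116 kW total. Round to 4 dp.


f_rad = Q_rad / Q_total
f_rad = 35 / 116 = 0.3017


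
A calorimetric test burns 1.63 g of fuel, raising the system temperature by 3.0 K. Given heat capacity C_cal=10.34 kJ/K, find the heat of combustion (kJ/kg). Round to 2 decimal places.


Hc = C_cal * delta_T / m_fuel
Q_released = 10.34 * 3.0 = 31.0200 kJ
m_fuel = 1.63 g = 1.63/1000 kg = 0.001630 kg
Hc = 31.0200 / 0.001630 = 19030.67 kJ/kg


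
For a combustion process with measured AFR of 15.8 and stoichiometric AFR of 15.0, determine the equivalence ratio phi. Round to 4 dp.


phi = AFR_stoich / AFR_actual
phi = 15.0 / 15.8 = 0.9494


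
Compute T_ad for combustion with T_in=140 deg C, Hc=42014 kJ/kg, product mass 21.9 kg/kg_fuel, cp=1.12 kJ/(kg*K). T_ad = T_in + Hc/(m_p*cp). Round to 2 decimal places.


T_ad = T_in + Hc / (m_p * cp)
Denominator = 21.9 * 1.12 = 24.5280
Temperature rise = 42014 / 24.5280 = 1712.90 K
T_ad = 140 + 1712.90 = 1852.90 deg C


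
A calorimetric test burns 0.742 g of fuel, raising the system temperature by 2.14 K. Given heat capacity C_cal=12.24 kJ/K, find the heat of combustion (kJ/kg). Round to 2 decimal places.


Hc = C_cal * delta_T / m_fuel
Q_released = 12.24 * 2.14 = 26.1936 kJ
m_fuel = 0.742 g = 0.742/1000 kg = 0.000742 kg
Hc = 26.1936 / 0.000742 = 35301.35 kJ/kg


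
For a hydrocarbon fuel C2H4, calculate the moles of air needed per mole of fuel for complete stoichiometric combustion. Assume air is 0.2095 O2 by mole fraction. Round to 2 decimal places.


Balanced combustion: C2H4 + 3 O2 -> 2 CO2 + 2 H2O
O2 needed = C + H/4 = 2 + 4/4 = 3.00 moles
Air moles = O2 / 0.2095 = 3.00 / 0.2095 = 14.32 moles air


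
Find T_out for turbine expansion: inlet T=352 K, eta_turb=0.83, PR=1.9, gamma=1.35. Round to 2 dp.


T_out = T_in * (1 - eta * (1 - PR^(-(gamma-1)/gamma)))
Exponent = -(1.35-1)/1.35 = -0.25925926
PR^exp = 1.9^(-0.25925926) = 0.84670193
Factor = 1 - 0.83*(1 - 0.84670193) = 0.87276260
T_out = 352 * 0.87276260 = 307.21 K


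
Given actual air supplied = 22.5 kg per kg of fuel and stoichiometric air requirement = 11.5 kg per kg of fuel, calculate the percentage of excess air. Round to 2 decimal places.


Excess air = actual - stoichiometric = 22.5 - 11.5 = 11.00 kg/kg fuel
Excess air % = (excess / stoich) * 100 = (11.00 / 11.5) * 100 = 95.65%


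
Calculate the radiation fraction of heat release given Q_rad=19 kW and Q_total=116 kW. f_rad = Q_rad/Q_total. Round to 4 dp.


f_rad = Q_rad / Q_total
f_rad = 19 / 116 = 0.1638


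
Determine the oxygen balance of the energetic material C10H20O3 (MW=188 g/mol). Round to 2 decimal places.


OB = -1600 * (2C + H/2 - O) / MW
Inner = 2*10 + 20/2 - 3 = 27.00
OB = -1600 * 27.00 / 188 = -229.79%


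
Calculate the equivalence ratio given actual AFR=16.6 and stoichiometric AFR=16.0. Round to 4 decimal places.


phi = AFR_stoich / AFR_actual
phi = 16.0 / 16.6 = 0.9639


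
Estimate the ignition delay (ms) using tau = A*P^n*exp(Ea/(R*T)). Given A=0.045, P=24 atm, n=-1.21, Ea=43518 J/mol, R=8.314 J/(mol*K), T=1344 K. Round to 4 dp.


tau = A * P^n * exp(Ea/(R*T))
P^n = 24^(-1.21) = 0.02137688
Ea/(R*T) = 43518/(8.314*1344) = 3.894571
exp(Ea/(R*T)) = 49.134976
tau = 0.045 * 0.02137688 * 49.134976 = 0.0473 ms


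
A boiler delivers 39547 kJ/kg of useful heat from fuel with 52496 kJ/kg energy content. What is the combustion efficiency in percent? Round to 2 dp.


Efficiency = (Q_useful / Q_fuel) * 100
Efficiency = (39547 / 52496) * 100
Efficiency = 0.7533 * 100 = 75.33%


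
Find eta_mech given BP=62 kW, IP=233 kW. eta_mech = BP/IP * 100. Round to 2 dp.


eta_mech = (BP / IP) * 100
Ratio = 62 / 233 = 0.2661
eta_mech = 0.2661 * 100 = 26.61%


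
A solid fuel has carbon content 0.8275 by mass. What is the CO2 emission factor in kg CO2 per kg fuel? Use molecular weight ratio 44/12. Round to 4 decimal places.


EF = C_frac * (M_CO2 / M_C)
EF = 0.8275 * (44/12)
EF = 0.8275 * 3.666667 = 3.0342 kg_CO2/kg_fuel


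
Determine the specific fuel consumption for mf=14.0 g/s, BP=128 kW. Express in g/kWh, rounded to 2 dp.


SFC = (mf / BP) * 3600
Rate = 14.0 / 128 = 0.109375 g/(s*kW)
SFC = 0.109375 * 3600 = 393.75 g/kWh


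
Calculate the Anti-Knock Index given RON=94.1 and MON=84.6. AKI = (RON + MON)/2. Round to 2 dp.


AKI = (RON + MON) / 2
AKI = (94.1 + 84.6) / 2
AKI = 178.7 / 2 = 89.35


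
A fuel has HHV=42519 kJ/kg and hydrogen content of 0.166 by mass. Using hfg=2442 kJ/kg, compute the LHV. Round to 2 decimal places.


LHV = HHV - hfg * 9 * H
Water correction = 2442 * 9 * 0.166 = 3648.348 kJ/kg
LHV = 42519 - 3648.348 = 38870.65 kJ/kg


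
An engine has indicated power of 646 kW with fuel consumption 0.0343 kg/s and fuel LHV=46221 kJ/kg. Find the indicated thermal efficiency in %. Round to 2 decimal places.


eta_ith = (IP / (mf * LHV)) * 100
Denominator = 0.0343 * 46221 = 1585.3803 kW
eta_ith = (646 / 1585.3803) * 100 = 40.75%


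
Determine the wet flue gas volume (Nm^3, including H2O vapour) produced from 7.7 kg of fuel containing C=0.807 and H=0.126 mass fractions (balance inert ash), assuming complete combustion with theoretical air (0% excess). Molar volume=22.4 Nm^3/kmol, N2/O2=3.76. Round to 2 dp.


Per kg fuel: CO2 = (C/12 kmol)*22.4 = (0.807/12)*22.4 = 1.50640 Nm^3
Per kg fuel: H2O = (H/2 kmol)*22.4 = (0.126/2)*22.4 = 1.41120 Nm^3
O2 needed per kg fuel = C/12 + H/4 = 0.807/12 + 0.126/4 = 0.09875000 kmol
Per kg fuel: N2 = O2*3.76*22.4 = 0.09875000*3.76*22.4 = 8.31712 Nm^3
Total per kg = 1.50640 + 1.41120 + 8.31712 = 11.23472 Nm^3
Total = 11.23472 * 7.7 = 86.51 Nm^3


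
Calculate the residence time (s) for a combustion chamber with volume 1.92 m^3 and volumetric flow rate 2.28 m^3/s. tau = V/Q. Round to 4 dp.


tau = V / Q_flow
tau = 1.92 / 2.28 = 0.8421 s


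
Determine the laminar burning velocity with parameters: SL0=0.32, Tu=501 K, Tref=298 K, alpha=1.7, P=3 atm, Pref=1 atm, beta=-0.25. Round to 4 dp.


SL = SL0 * (Tu/Tref)^alpha * (P/Pref)^beta
T ratio = 501/298 = 1.68120805
(T ratio)^alpha = 1.68120805^1.7 = 2.418558
(P/Pref)^beta = 3^(-0.25) = 0.759836
SL = 0.32 * 2.418558 * 0.759836 = 0.5881 m/s


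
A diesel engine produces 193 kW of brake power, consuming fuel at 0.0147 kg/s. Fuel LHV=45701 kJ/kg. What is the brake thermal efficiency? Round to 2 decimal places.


eta_BTE = (BP / (mf * LHV)) * 100
Denominator = 0.0147 * 45701 = 671.8047 kW
eta_BTE = (193 / 671.8047) * 100 = 28.73%


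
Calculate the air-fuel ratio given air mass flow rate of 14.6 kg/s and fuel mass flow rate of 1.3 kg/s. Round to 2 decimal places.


AFR = m_air / m_fuel
AFR = 14.6 / 1.3 = 11.23


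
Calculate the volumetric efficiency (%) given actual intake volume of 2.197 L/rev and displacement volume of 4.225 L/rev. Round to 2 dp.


eta_v = (V_actual / V_disp) * 100
Ratio = 2.197 / 4.225 = 0.5200
eta_v = 0.5200 * 100 = 52.00%


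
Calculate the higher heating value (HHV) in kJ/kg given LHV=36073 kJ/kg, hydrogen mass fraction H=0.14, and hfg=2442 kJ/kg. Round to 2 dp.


HHV = LHV + hfg * 9 * H
Water addition = 2442 * 9 * 0.14 = 3076.920 kJ/kg
HHV = 36073 + 3076.920 = 39149.92 kJ/kg


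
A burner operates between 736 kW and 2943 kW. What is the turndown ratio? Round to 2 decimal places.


TDR = Q_max / Q_min
TDR = 2943 / 736 = 4.00


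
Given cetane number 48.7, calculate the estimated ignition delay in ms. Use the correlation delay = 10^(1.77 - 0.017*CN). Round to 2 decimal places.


delay = 10^(1.77 - 0.017*CN)
Exponent = 1.77 - 0.017*48.7 = 0.9421
delay = 10^0.9421 = 8.75 ms


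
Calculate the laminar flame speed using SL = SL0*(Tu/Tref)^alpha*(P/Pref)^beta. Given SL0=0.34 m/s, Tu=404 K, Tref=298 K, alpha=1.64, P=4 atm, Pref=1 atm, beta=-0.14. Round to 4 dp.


SL = SL0 * (Tu/Tref)^alpha * (P/Pref)^beta
T ratio = 404/298 = 1.35570470
(T ratio)^alpha = 1.35570470^1.64 = 1.647217
(P/Pref)^beta = 4^(-0.14) = 0.823591
SL = 0.34 * 1.647217 * 0.823591 = 0.4613 m/s


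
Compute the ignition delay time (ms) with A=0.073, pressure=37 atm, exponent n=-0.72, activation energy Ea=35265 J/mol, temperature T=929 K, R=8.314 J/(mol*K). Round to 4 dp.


tau = A * P^n * exp(Ea/(R*T))
P^n = 37^(-0.72) = 0.07428391
Ea/(R*T) = 35265/(8.314*929) = 4.565813
exp(Ea/(R*T)) = 96.140759
tau = 0.073 * 0.07428391 * 96.140759 = 0.5213 ms


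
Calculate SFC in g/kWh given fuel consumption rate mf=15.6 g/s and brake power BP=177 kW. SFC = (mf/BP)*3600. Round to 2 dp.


SFC = (mf / BP) * 3600
Rate = 15.6 / 177 = 0.088136 g/(s*kW)
SFC = 0.088136 * 3600 = 317.29 g/kWh


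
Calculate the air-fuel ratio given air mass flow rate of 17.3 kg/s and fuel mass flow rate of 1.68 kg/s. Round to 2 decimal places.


AFR = m_air / m_fuel
AFR = 17.3 / 1.68 = 10.30


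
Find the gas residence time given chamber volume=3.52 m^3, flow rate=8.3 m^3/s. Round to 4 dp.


tau = V / Q_flow
tau = 3.52 / 8.3 = 0.4241 s


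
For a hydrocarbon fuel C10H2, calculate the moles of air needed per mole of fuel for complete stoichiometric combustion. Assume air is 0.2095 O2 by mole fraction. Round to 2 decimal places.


Balanced combustion: C10H2 + 10.5 O2 -> 10 CO2 + 1 H2O
O2 needed = C + H/4 = 10 + 2/4 = 10.50 moles
Air moles = O2 / 0.2095 = 10.50 / 0.2095 = 50.12 moles air


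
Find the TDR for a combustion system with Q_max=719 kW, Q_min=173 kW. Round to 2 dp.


TDR = Q_max / Q_min
TDR = 719 / 173 = 4.16


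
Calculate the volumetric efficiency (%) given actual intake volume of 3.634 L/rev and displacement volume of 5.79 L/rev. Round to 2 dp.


eta_v = (V_actual / V_disp) * 100
Ratio = 3.634 / 5.79 = 0.6276
eta_v = 0.6276 * 100 = 62.76%


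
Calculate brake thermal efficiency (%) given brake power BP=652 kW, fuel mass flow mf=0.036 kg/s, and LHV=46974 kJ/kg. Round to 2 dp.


eta_BTE = (BP / (mf * LHV)) * 100
Denominator = 0.036 * 46974 = 1691.0640 kW
eta_BTE = (652 / 1691.0640) * 100 = 38.56%


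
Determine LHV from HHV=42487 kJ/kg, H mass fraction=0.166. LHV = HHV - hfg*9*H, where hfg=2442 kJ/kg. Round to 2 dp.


LHV = HHV - hfg * 9 * H
Water correction = 2442 * 9 * 0.166 = 3648.348 kJ/kg
LHV = 42487 - 3648.348 = 38838.65 kJ/kg


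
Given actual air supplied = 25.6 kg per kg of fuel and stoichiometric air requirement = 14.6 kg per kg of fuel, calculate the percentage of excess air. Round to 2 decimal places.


Excess air = actual - stoichiometric = 25.6 - 14.6 = 11.00 kg/kg fuel
Excess air % = (excess / stoich) * 100 = (11.00 / 14.6) * 100 = 75.34%


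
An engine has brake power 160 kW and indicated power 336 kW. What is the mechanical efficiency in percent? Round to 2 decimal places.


eta_mech = (BP / IP) * 100
Ratio = 160 / 336 = 0.4762
eta_mech = 0.4762 * 100 = 47.62%


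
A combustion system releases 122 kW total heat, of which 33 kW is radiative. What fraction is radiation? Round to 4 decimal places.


f_rad = Q_rad / Q_total
f_rad = 33 / 122 = 0.2705


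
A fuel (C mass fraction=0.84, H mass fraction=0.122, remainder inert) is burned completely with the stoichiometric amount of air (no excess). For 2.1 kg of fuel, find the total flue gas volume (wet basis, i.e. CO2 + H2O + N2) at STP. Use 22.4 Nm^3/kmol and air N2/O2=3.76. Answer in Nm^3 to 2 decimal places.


Per kg fuel: CO2 = (C/12 kmol)*22.4 = (0.84/12)*22.4 = 1.56800 Nm^3
Per kg fuel: H2O = (H/2 kmol)*22.4 = (0.122/2)*22.4 = 1.36640 Nm^3
O2 needed per kg fuel = C/12 + H/4 = 0.84/12 + 0.122/4 = 0.10050000 kmol
Per kg fuel: N2 = O2*3.76*22.4 = 0.10050000*3.76*22.4 = 8.46451 Nm^3
Total per kg = 1.56800 + 1.36640 + 8.46451 = 11.39891 Nm^3
Total = 11.39891 * 2.1 = 23.94 Nm^3


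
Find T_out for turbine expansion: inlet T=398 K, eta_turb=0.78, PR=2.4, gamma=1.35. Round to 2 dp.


T_out = T_in * (1 - eta * (1 - PR^(-(gamma-1)/gamma)))
Exponent = -(1.35-1)/1.35 = -0.25925926
PR^exp = 2.4^(-0.25925926) = 0.79694200
Factor = 1 - 0.78*(1 - 0.79694200) = 0.84161476
T_out = 398 * 0.84161476 = 334.96 K


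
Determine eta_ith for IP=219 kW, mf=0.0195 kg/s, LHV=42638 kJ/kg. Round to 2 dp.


eta_ith = (IP / (mf * LHV)) * 100
Denominator = 0.0195 * 42638 = 831.4410 kW
eta_ith = (219 / 831.4410) * 100 = 26.34%


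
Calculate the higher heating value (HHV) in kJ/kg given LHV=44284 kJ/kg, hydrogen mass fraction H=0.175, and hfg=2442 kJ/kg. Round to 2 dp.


HHV = LHV + hfg * 9 * H
Water addition = 2442 * 9 * 0.175 = 3846.150 kJ/kg
HHV = 44284 + 3846.150 = 48130.15 kJ/kg


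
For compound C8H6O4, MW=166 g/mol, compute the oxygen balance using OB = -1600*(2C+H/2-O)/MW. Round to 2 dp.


OB = -1600 * (2C + H/2 - O) / MW
Inner = 2*8 + 6/2 - 4 = 15.00
OB = -1600 * 15.00 / 166 = -144.58%


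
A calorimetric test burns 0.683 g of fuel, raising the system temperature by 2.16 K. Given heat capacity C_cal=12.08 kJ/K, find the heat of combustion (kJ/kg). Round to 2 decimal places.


Hc = C_cal * delta_T / m_fuel
Q_released = 12.08 * 2.16 = 26.0928 kJ
m_fuel = 0.683 g = 0.683/1000 kg = 0.000683 kg
Hc = 26.0928 / 0.000683 = 38203.22 kJ/kg


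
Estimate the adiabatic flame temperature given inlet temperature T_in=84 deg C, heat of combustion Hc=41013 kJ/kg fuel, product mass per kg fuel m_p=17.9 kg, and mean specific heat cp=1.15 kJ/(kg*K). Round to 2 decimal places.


T_ad = T_in + Hc / (m_p * cp)
Denominator = 17.9 * 1.15 = 20.5850
Temperature rise = 41013 / 20.5850 = 1992.37 K
T_ad = 84 + 1992.37 = 2076.37 deg C


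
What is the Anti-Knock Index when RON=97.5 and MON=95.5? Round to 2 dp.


AKI = (RON + MON) / 2
AKI = (97.5 + 95.5) / 2
AKI = 193.0 / 2 = 96.50


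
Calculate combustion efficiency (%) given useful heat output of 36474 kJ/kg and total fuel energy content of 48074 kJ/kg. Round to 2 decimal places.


Efficiency = (Q_useful / Q_fuel) * 100
Efficiency = (36474 / 48074) * 100
Efficiency = 0.7587 * 100 = 75.87%


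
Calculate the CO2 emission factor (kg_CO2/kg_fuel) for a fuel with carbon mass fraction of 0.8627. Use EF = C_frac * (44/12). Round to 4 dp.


EF = C_frac * (M_CO2 / M_C)
EF = 0.8627 * (44/12)
EF = 0.8627 * 3.666667 = 3.1632 kg_CO2/kg_fuel


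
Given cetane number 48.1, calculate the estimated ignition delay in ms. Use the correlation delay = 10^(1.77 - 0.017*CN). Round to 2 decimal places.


delay = 10^(1.77 - 0.017*CN)
Exponent = 1.77 - 0.017*48.1 = 0.9523
delay = 10^0.9523 = 8.96 ms


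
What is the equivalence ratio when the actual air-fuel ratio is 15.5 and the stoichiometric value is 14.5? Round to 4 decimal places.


phi = AFR_stoich / AFR_actual
phi = 14.5 / 15.5 = 0.9355


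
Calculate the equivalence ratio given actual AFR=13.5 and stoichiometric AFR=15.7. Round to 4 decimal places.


phi = AFR_stoich / AFR_actual
phi = 15.7 / 13.5 = 1.1630


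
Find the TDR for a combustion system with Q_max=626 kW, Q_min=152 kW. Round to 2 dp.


TDR = Q_max / Q_min
TDR = 626 / 152 = 4.12


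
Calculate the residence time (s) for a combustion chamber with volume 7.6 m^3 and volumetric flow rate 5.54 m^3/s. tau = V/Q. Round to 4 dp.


tau = V / Q_flow
tau = 7.6 / 5.54 = 1.3718 s


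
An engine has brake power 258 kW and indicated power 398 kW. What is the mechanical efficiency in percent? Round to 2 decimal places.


eta_mech = (BP / IP) * 100
Ratio = 258 / 398 = 0.6482
eta_mech = 0.6482 * 100 = 64.82%


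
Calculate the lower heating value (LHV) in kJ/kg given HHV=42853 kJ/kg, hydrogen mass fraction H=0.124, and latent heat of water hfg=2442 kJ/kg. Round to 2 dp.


LHV = HHV - hfg * 9 * H
Water correction = 2442 * 9 * 0.124 = 2725.272 kJ/kg
LHV = 42853 - 2725.272 = 40127.73 kJ/kg


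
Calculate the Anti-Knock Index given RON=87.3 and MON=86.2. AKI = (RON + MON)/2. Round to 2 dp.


AKI = (RON + MON) / 2
AKI = (87.3 + 86.2) / 2
AKI = 173.5 / 2 = 86.75


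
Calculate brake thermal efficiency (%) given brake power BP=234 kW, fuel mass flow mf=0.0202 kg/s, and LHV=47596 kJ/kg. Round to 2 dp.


eta_BTE = (BP / (mf * LHV)) * 100
Denominator = 0.0202 * 47596 = 961.4392 kW
eta_BTE = (234 / 961.4392) * 100 = 24.34%


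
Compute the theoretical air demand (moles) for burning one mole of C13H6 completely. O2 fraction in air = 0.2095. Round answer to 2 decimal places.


Balanced combustion: C13H6 + 14.5 O2 -> 13 CO2 + 3 H2O
O2 needed = C + H/4 = 13 + 6/4 = 14.50 moles
Air moles = O2 / 0.2095 = 14.50 / 0.2095 = 69.21 moles air


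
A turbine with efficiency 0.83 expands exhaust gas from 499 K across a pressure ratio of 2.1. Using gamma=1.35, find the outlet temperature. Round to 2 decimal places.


T_out = T_in * (1 - eta * (1 - PR^(-(gamma-1)/gamma)))
Exponent = -(1.35-1)/1.35 = -0.25925926
PR^exp = 2.1^(-0.25925926) = 0.82501466
Factor = 1 - 0.83*(1 - 0.82501466) = 0.85476217
T_out = 499 * 0.85476217 = 426.53 K


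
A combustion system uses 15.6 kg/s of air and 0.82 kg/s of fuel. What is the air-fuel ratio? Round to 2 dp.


AFR = m_air / m_fuel
AFR = 15.6 / 0.82 = 19.02


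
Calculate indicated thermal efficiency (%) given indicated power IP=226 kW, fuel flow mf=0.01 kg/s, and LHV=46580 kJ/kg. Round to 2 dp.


eta_ith = (IP / (mf * LHV)) * 100
Denominator = 0.01 * 46580 = 465.8000 kW
eta_ith = (226 / 465.8000) * 100 = 48.52%


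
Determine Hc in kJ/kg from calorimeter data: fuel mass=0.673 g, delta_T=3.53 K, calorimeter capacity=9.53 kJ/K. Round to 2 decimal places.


Hc = C_cal * delta_T / m_fuel
Q_released = 9.53 * 3.53 = 33.6409 kJ
m_fuel = 0.673 g = 0.673/1000 kg = 0.000673 kg
Hc = 33.6409 / 0.000673 = 49986.48 kJ/kg


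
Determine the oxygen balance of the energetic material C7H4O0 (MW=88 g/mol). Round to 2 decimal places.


OB = -1600 * (2C + H/2 - O) / MW
Inner = 2*7 + 4/2 - 0 = 16.00
OB = -1600 * 16.00 / 88 = -290.91%


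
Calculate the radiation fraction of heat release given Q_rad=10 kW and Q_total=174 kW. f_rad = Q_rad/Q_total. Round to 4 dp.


f_rad = Q_rad / Q_total
f_rad = 10 / 174 = 0.0575


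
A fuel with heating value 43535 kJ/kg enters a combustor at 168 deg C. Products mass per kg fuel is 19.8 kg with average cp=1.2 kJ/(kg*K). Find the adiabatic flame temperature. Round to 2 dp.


T_ad = T_in + Hc / (m_p * cp)
Denominator = 19.8 * 1.2 = 23.7600
Temperature rise = 43535 / 23.7600 = 1832.28 K
T_ad = 168 + 1832.28 = 2000.28 deg C


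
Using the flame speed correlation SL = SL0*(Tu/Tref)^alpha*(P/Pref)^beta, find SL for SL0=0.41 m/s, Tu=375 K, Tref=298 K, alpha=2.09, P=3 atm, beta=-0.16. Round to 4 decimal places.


SL = SL0 * (Tu/Tref)^alpha * (P/Pref)^beta
T ratio = 375/298 = 1.25838926
(T ratio)^alpha = 1.25838926^2.09 = 1.616640
(P/Pref)^beta = 3^(-0.16) = 0.838804
SL = 0.41 * 1.616640 * 0.838804 = 0.5560 m/s


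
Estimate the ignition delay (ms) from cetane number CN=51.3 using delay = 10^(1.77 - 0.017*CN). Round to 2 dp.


delay = 10^(1.77 - 0.017*CN)
Exponent = 1.77 - 0.017*51.3 = 0.8979
delay = 10^0.8979 = 7.90 ms


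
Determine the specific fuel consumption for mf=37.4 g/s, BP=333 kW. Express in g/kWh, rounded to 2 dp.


SFC = (mf / BP) * 3600
Rate = 37.4 / 333 = 0.112312 g/(s*kW)
SFC = 0.112312 * 3600 = 404.32 g/kWh


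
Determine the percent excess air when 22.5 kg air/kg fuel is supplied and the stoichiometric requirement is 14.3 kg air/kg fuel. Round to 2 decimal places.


Excess air = actual - stoichiometric = 22.5 - 14.3 = 8.20 kg/kg fuel
Excess air % = (excess / stoich) * 100 = (8.20 / 14.3) * 100 = 57.34%


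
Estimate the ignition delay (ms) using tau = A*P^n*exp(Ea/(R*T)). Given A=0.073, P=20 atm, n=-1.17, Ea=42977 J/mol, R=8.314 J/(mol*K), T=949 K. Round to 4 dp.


tau = A * P^n * exp(Ea/(R*T))
P^n = 20^(-1.17) = 0.03004657
Ea/(R*T) = 42977/(8.314*949) = 5.447031
exp(Ea/(R*T)) = 232.068181
tau = 0.073 * 0.03004657 * 232.068181 = 0.5090 ms
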